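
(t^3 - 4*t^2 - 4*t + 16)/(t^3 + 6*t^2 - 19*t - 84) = (t^2 - 4)/(t^2 + 10*t + 21)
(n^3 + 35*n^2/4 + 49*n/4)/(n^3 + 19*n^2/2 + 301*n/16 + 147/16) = 4*n/(4*n + 3)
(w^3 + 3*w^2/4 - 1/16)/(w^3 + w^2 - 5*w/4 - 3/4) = (8*w^2 + 2*w - 1)/(4*(2*w^2 + w - 3))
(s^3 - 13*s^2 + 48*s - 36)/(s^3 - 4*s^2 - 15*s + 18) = (s - 6)/(s + 3)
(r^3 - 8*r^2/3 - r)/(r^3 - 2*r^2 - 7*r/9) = 3*(r - 3)/(3*r - 7)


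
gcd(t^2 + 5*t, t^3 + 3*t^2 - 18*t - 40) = t + 5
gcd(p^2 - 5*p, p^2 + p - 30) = p - 5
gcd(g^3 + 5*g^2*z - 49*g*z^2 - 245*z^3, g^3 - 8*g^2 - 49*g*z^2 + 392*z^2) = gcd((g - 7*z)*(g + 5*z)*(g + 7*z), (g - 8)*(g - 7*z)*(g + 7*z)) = -g^2 + 49*z^2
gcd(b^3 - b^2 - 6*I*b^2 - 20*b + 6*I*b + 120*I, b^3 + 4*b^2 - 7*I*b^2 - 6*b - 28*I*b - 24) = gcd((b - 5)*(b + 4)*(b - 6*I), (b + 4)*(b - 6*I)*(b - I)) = b^2 + b*(4 - 6*I) - 24*I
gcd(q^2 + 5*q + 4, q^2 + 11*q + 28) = q + 4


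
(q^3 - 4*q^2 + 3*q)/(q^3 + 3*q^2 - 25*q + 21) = q/(q + 7)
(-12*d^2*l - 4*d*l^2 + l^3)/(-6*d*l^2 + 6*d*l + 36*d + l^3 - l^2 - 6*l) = l*(2*d + l)/(l^2 - l - 6)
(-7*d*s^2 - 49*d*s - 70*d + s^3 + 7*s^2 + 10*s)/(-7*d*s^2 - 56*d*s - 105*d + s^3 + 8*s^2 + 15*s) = (s + 2)/(s + 3)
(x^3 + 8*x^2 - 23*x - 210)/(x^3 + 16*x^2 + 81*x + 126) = (x - 5)/(x + 3)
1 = 1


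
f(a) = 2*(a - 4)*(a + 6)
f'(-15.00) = -56.00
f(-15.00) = 342.00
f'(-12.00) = -44.00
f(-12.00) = 192.00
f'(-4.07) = -12.28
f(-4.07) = -31.15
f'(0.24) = 4.96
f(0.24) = -46.92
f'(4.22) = 20.88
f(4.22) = 4.50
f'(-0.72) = 1.12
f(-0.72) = -49.84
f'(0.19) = 4.76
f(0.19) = -47.17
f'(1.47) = 9.88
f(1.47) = -37.80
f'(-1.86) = -3.44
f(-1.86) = -48.52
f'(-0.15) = 3.40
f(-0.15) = -48.56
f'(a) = 4*a + 4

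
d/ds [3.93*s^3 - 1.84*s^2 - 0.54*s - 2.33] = 11.79*s^2 - 3.68*s - 0.54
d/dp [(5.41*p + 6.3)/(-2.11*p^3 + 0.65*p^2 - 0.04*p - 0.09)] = (22.8302*p^3 + 36.3625*p^2 - 8.19*p - 0.2349)/(4.4521*p^6 - 2.743*p^5 + 0.5913*p^4 + 0.3278*p^3 - 0.1154*p^2 + 0.0072*p + 0.0081)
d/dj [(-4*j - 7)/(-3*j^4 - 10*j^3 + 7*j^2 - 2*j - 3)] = 2*(-18*j^4 - 82*j^3 - 91*j^2 + 49*j - 1)/(9*j^8 + 60*j^7 + 58*j^6 - 128*j^5 + 107*j^4 + 32*j^3 - 38*j^2 + 12*j + 9)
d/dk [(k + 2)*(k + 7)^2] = (k + 7)*(3*k + 11)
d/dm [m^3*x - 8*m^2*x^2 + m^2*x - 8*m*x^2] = x*(3*m^2 - 16*m*x + 2*m - 8*x)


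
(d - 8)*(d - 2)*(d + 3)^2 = d^4 - 4*d^3 - 35*d^2 + 6*d + 144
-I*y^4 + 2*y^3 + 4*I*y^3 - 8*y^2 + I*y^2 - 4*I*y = y*(y - 4)*(y + I)*(-I*y + 1)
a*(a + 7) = a^2 + 7*a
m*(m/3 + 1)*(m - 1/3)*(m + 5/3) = m^4/3 + 13*m^3/9 + 31*m^2/27 - 5*m/9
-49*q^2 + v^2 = (-7*q + v)*(7*q + v)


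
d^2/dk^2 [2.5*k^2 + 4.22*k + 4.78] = 5.00000000000000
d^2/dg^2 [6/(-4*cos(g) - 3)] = 24*(-3*cos(g) + 2*cos(2*g) - 6)/(4*cos(g) + 3)^3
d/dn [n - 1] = 1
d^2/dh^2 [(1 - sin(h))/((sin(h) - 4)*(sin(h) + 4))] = (sin(h)^5 - 4*sin(h)^4 + 94*sin(h)^3 - 58*sin(h)^2 + 160*sin(h) + 32)/((sin(h) - 4)^3*(sin(h) + 4)^3)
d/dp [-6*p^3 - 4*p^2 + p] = -18*p^2 - 8*p + 1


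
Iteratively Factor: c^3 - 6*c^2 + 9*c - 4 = (c - 1)*(c^2 - 5*c + 4) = (c - 4)*(c - 1)*(c - 1)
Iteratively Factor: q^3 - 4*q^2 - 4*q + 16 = (q + 2)*(q^2 - 6*q + 8) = (q - 4)*(q + 2)*(q - 2)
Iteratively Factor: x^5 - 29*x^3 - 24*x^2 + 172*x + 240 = (x + 2)*(x^4 - 2*x^3 - 25*x^2 + 26*x + 120) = (x - 5)*(x + 2)*(x^3 + 3*x^2 - 10*x - 24) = (x - 5)*(x + 2)*(x + 4)*(x^2 - x - 6) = (x - 5)*(x + 2)^2*(x + 4)*(x - 3)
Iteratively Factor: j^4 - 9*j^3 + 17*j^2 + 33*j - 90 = (j + 2)*(j^3 - 11*j^2 + 39*j - 45) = (j - 5)*(j + 2)*(j^2 - 6*j + 9) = (j - 5)*(j - 3)*(j + 2)*(j - 3)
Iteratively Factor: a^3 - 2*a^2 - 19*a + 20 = (a - 1)*(a^2 - a - 20) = (a - 5)*(a - 1)*(a + 4)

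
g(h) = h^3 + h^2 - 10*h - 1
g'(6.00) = 110.00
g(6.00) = 191.00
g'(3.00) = 23.00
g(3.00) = 5.00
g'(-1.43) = -6.73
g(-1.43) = 12.42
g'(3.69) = 38.23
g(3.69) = 25.96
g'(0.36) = -8.89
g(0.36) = -4.42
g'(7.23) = 161.28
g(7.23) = 356.91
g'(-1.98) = -2.20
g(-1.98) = 14.96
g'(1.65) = 1.47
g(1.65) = -10.29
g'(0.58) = -7.83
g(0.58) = -6.27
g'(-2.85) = 8.67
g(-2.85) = 12.47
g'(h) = 3*h^2 + 2*h - 10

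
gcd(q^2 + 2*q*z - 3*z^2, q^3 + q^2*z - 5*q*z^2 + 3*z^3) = -q^2 - 2*q*z + 3*z^2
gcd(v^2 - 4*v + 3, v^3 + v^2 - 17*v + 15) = v^2 - 4*v + 3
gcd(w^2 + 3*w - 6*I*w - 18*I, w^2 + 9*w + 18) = w + 3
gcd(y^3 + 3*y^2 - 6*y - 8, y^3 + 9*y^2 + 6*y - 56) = y^2 + 2*y - 8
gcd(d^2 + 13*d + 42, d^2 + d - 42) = d + 7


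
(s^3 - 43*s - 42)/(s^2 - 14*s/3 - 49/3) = 3*(s^2 + 7*s + 6)/(3*s + 7)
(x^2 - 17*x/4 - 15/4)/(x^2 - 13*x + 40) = (x + 3/4)/(x - 8)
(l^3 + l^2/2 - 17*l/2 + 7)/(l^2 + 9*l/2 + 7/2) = (l^2 - 3*l + 2)/(l + 1)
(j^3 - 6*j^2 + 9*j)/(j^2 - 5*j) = (j^2 - 6*j + 9)/(j - 5)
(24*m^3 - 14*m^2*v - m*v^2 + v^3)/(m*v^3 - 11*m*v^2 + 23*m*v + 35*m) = (24*m^3 - 14*m^2*v - m*v^2 + v^3)/(m*(v^3 - 11*v^2 + 23*v + 35))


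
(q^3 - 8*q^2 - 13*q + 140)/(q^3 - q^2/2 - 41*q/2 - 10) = 2*(q - 7)/(2*q + 1)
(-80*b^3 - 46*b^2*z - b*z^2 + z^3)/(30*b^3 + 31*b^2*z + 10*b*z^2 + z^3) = (-8*b + z)/(3*b + z)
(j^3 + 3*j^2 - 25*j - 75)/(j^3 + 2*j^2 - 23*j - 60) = (j + 5)/(j + 4)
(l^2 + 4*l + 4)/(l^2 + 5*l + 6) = (l + 2)/(l + 3)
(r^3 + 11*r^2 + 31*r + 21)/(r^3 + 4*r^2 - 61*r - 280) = (r^2 + 4*r + 3)/(r^2 - 3*r - 40)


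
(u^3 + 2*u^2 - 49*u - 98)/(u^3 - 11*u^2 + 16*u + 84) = (u + 7)/(u - 6)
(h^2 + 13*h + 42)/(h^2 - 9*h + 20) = (h^2 + 13*h + 42)/(h^2 - 9*h + 20)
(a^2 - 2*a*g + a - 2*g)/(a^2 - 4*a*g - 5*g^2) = (-a^2 + 2*a*g - a + 2*g)/(-a^2 + 4*a*g + 5*g^2)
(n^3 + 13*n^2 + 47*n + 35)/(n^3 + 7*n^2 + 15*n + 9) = (n^2 + 12*n + 35)/(n^2 + 6*n + 9)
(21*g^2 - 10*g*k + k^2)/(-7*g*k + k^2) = (-3*g + k)/k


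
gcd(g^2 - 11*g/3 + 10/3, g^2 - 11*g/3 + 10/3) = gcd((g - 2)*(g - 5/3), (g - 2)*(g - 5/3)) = g^2 - 11*g/3 + 10/3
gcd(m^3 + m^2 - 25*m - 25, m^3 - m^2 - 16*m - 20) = m - 5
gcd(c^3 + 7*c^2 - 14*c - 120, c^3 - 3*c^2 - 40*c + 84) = c + 6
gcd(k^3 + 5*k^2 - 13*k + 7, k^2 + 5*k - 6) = k - 1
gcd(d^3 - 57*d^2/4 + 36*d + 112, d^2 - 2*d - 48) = d - 8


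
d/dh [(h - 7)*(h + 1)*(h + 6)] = 3*h^2 - 43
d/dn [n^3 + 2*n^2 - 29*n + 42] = 3*n^2 + 4*n - 29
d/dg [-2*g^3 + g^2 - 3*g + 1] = -6*g^2 + 2*g - 3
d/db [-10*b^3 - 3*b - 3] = -30*b^2 - 3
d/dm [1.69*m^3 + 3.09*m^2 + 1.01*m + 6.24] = 5.07*m^2 + 6.18*m + 1.01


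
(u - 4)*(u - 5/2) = u^2 - 13*u/2 + 10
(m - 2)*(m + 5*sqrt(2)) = m^2 - 2*m + 5*sqrt(2)*m - 10*sqrt(2)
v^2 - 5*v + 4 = (v - 4)*(v - 1)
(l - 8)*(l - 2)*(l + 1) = l^3 - 9*l^2 + 6*l + 16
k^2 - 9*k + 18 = (k - 6)*(k - 3)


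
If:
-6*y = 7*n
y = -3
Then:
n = 18/7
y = -3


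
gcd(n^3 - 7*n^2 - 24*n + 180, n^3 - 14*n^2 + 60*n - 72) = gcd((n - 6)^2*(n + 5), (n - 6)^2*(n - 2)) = n^2 - 12*n + 36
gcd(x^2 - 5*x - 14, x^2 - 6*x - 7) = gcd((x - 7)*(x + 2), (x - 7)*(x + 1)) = x - 7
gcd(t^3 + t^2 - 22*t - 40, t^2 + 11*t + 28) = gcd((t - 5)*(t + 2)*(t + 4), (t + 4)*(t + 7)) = t + 4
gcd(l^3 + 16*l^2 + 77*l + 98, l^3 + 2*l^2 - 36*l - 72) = l + 2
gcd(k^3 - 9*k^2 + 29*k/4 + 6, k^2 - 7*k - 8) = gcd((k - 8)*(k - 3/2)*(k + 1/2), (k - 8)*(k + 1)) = k - 8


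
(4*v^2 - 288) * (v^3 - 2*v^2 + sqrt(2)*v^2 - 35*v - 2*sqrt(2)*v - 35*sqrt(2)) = 4*v^5 - 8*v^4 + 4*sqrt(2)*v^4 - 428*v^3 - 8*sqrt(2)*v^3 - 428*sqrt(2)*v^2 + 576*v^2 + 576*sqrt(2)*v + 10080*v + 10080*sqrt(2)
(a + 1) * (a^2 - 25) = a^3 + a^2 - 25*a - 25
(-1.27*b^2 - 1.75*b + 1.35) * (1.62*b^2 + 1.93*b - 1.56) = -2.0574*b^4 - 5.2861*b^3 + 0.7907*b^2 + 5.3355*b - 2.106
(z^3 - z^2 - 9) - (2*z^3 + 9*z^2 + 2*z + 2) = -z^3 - 10*z^2 - 2*z - 11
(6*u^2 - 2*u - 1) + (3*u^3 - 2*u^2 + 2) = 3*u^3 + 4*u^2 - 2*u + 1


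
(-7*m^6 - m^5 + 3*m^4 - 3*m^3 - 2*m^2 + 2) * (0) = 0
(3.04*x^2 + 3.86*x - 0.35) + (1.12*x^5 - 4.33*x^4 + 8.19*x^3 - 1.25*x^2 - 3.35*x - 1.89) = 1.12*x^5 - 4.33*x^4 + 8.19*x^3 + 1.79*x^2 + 0.51*x - 2.24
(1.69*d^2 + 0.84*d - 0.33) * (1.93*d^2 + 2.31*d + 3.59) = 3.2617*d^4 + 5.5251*d^3 + 7.3706*d^2 + 2.2533*d - 1.1847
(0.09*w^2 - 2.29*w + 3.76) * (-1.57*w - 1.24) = -0.1413*w^3 + 3.4837*w^2 - 3.0636*w - 4.6624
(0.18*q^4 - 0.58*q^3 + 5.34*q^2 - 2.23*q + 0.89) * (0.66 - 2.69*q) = -0.4842*q^5 + 1.679*q^4 - 14.7474*q^3 + 9.5231*q^2 - 3.8659*q + 0.5874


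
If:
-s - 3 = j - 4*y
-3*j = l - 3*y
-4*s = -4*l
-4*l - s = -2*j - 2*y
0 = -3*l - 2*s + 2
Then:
No Solution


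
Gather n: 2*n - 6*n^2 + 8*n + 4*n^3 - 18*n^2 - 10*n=4*n^3 - 24*n^2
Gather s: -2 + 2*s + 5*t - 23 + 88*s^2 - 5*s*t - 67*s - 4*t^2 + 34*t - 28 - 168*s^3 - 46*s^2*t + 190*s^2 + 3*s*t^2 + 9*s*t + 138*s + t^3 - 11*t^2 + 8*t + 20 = -168*s^3 + s^2*(278 - 46*t) + s*(3*t^2 + 4*t + 73) + t^3 - 15*t^2 + 47*t - 33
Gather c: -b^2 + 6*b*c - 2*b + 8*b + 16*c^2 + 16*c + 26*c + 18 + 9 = -b^2 + 6*b + 16*c^2 + c*(6*b + 42) + 27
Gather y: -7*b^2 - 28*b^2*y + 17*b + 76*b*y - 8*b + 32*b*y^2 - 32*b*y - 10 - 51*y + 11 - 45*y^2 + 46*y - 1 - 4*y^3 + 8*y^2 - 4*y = -7*b^2 + 9*b - 4*y^3 + y^2*(32*b - 37) + y*(-28*b^2 + 44*b - 9)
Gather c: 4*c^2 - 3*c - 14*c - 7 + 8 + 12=4*c^2 - 17*c + 13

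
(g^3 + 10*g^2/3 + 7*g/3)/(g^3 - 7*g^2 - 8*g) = (g + 7/3)/(g - 8)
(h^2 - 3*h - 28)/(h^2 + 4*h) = (h - 7)/h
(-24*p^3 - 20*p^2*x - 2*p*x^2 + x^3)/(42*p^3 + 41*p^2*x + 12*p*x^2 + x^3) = (-12*p^2 - 4*p*x + x^2)/(21*p^2 + 10*p*x + x^2)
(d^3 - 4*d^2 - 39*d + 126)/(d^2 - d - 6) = (d^2 - d - 42)/(d + 2)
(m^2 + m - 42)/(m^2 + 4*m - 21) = (m - 6)/(m - 3)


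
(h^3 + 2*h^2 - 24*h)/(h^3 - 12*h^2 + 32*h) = (h + 6)/(h - 8)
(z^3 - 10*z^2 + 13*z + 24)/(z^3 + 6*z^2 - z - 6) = (z^2 - 11*z + 24)/(z^2 + 5*z - 6)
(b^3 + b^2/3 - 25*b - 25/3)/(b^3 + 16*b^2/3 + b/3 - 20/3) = (3*b^2 - 14*b - 5)/(3*b^2 + b - 4)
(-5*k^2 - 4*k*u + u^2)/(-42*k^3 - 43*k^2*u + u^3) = (-5*k + u)/(-42*k^2 - k*u + u^2)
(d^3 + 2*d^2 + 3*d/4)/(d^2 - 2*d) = (d^2 + 2*d + 3/4)/(d - 2)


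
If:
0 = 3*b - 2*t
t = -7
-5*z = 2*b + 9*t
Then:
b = -14/3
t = -7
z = 217/15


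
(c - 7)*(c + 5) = c^2 - 2*c - 35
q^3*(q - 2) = q^4 - 2*q^3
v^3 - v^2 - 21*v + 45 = (v - 3)^2*(v + 5)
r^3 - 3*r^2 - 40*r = r*(r - 8)*(r + 5)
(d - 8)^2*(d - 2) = d^3 - 18*d^2 + 96*d - 128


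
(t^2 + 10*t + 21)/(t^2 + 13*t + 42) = (t + 3)/(t + 6)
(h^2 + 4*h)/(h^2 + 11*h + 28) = h/(h + 7)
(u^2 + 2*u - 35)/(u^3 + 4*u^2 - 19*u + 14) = (u - 5)/(u^2 - 3*u + 2)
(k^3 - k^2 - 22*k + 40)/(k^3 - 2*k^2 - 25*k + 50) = (k - 4)/(k - 5)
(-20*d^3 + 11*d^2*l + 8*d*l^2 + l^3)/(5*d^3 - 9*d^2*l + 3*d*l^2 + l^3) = (-4*d - l)/(d - l)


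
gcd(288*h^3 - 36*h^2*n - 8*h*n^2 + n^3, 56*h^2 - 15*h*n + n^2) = 8*h - n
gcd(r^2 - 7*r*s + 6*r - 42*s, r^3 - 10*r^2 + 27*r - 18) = 1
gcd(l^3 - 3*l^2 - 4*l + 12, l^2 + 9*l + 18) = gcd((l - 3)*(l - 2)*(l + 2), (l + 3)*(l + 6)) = 1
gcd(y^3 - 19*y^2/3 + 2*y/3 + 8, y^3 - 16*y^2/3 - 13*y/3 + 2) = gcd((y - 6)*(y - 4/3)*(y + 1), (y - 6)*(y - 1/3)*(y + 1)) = y^2 - 5*y - 6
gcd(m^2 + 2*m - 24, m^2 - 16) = m - 4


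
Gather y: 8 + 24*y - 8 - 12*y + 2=12*y + 2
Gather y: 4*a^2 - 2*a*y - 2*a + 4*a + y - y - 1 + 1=4*a^2 - 2*a*y + 2*a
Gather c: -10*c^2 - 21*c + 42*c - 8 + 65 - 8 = -10*c^2 + 21*c + 49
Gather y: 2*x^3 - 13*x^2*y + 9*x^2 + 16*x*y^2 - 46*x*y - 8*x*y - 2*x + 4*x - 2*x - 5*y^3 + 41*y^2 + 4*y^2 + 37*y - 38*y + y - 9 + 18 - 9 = 2*x^3 + 9*x^2 - 5*y^3 + y^2*(16*x + 45) + y*(-13*x^2 - 54*x)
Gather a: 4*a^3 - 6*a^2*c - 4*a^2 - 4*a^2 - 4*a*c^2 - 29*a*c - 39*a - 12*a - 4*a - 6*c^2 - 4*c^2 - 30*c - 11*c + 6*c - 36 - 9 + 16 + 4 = 4*a^3 + a^2*(-6*c - 8) + a*(-4*c^2 - 29*c - 55) - 10*c^2 - 35*c - 25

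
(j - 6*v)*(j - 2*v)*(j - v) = j^3 - 9*j^2*v + 20*j*v^2 - 12*v^3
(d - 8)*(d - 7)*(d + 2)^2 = d^4 - 11*d^3 + 164*d + 224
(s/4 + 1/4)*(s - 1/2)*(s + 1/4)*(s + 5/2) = s^4/4 + 13*s^3/16 + 3*s^2/8 - 17*s/64 - 5/64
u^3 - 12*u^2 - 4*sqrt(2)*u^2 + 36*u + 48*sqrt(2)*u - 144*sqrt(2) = (u - 6)^2*(u - 4*sqrt(2))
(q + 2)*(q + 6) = q^2 + 8*q + 12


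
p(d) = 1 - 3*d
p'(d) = -3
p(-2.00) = 7.00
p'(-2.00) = -3.00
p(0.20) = 0.40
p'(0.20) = -3.00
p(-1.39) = 5.17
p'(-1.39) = -3.00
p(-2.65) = 8.95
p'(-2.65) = -3.00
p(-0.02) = 1.06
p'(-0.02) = -3.00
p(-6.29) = 19.87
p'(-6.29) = -3.00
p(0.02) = 0.94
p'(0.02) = -3.00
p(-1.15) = 4.45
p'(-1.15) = -3.00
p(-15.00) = 46.00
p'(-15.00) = -3.00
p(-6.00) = 19.00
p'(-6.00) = -3.00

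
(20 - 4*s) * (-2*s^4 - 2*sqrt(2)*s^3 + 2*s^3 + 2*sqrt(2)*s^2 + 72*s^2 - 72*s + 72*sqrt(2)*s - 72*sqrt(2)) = 8*s^5 - 48*s^4 + 8*sqrt(2)*s^4 - 248*s^3 - 48*sqrt(2)*s^3 - 248*sqrt(2)*s^2 + 1728*s^2 - 1440*s + 1728*sqrt(2)*s - 1440*sqrt(2)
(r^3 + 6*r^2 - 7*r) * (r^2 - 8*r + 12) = r^5 - 2*r^4 - 43*r^3 + 128*r^2 - 84*r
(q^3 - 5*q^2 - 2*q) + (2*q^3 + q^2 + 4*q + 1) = 3*q^3 - 4*q^2 + 2*q + 1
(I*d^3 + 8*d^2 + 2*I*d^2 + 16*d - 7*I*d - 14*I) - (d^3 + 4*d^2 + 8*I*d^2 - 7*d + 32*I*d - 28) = -d^3 + I*d^3 + 4*d^2 - 6*I*d^2 + 23*d - 39*I*d + 28 - 14*I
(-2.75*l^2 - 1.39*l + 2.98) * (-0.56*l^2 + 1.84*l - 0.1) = 1.54*l^4 - 4.2816*l^3 - 3.9514*l^2 + 5.6222*l - 0.298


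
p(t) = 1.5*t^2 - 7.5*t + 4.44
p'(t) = 3.0*t - 7.5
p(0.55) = 0.77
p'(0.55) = -5.85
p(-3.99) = 58.25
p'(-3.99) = -19.47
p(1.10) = -2.00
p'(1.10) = -4.20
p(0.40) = 1.68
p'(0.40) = -6.30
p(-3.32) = 45.87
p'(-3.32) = -17.46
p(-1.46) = 18.59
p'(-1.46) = -11.88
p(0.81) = -0.65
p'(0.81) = -5.07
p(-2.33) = 30.06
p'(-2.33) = -14.49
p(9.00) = 58.44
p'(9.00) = 19.50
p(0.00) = 4.44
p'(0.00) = -7.50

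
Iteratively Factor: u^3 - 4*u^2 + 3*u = (u - 3)*(u^2 - u) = (u - 3)*(u - 1)*(u)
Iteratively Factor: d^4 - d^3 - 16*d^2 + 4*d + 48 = (d - 2)*(d^3 + d^2 - 14*d - 24) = (d - 2)*(d + 2)*(d^2 - d - 12) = (d - 2)*(d + 2)*(d + 3)*(d - 4)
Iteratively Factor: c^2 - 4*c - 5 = (c + 1)*(c - 5)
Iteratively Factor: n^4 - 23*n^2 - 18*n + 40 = (n + 2)*(n^3 - 2*n^2 - 19*n + 20) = (n - 5)*(n + 2)*(n^2 + 3*n - 4) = (n - 5)*(n - 1)*(n + 2)*(n + 4)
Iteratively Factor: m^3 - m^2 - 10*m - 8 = (m + 1)*(m^2 - 2*m - 8) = (m - 4)*(m + 1)*(m + 2)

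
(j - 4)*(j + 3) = j^2 - j - 12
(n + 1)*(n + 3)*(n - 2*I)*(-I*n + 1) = -I*n^4 - n^3 - 4*I*n^3 - 4*n^2 - 5*I*n^2 - 3*n - 8*I*n - 6*I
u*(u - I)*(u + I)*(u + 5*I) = u^4 + 5*I*u^3 + u^2 + 5*I*u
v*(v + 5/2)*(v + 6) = v^3 + 17*v^2/2 + 15*v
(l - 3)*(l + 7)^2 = l^3 + 11*l^2 + 7*l - 147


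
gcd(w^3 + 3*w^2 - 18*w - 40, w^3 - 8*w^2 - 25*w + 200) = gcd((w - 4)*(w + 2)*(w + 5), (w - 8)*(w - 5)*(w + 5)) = w + 5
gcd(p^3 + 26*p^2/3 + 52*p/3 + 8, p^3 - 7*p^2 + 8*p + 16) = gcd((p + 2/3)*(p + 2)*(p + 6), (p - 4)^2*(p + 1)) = 1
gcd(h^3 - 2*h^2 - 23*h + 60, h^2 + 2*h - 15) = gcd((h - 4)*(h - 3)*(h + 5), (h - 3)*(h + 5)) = h^2 + 2*h - 15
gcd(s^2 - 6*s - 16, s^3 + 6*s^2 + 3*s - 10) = s + 2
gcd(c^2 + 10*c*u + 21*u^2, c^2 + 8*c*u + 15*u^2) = c + 3*u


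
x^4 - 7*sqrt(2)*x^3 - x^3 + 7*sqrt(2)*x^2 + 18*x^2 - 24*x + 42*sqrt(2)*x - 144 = (x - 3)*(x + 2)*(x - 4*sqrt(2))*(x - 3*sqrt(2))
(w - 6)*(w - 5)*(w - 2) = w^3 - 13*w^2 + 52*w - 60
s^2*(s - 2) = s^3 - 2*s^2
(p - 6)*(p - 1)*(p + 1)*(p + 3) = p^4 - 3*p^3 - 19*p^2 + 3*p + 18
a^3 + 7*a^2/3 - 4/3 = (a - 2/3)*(a + 1)*(a + 2)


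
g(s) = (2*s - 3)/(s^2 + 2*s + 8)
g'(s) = (-2*s - 2)*(2*s - 3)/(s^2 + 2*s + 8)^2 + 2/(s^2 + 2*s + 8) = 2*(-s^2 + 3*s + 11)/(s^4 + 4*s^3 + 20*s^2 + 32*s + 64)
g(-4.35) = -0.64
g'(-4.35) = -0.13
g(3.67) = 0.15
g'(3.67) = 0.02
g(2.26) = 0.09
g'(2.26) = 0.08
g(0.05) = -0.36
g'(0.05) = 0.34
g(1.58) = 0.01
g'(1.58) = 0.14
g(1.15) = -0.06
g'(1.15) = 0.19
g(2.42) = 0.10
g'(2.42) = 0.07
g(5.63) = 0.16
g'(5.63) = -0.00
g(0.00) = -0.38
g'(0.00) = 0.34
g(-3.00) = -0.82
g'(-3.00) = -0.12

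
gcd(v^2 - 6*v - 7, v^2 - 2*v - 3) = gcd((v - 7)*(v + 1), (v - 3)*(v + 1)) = v + 1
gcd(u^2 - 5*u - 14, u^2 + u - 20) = 1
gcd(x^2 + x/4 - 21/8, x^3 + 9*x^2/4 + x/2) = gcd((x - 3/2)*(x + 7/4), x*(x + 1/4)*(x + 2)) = 1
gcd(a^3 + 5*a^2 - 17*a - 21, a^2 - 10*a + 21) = a - 3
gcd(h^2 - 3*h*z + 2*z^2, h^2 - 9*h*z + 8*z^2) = -h + z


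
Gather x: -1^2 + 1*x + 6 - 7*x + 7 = 12 - 6*x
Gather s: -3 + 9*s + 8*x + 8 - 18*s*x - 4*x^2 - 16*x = s*(9 - 18*x) - 4*x^2 - 8*x + 5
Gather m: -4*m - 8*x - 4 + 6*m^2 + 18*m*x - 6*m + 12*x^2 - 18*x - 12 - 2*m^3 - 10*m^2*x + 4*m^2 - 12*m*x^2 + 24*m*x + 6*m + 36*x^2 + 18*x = -2*m^3 + m^2*(10 - 10*x) + m*(-12*x^2 + 42*x - 4) + 48*x^2 - 8*x - 16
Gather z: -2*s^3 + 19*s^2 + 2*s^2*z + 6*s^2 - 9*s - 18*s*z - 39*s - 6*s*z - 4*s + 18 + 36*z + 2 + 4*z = -2*s^3 + 25*s^2 - 52*s + z*(2*s^2 - 24*s + 40) + 20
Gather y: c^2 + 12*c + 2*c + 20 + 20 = c^2 + 14*c + 40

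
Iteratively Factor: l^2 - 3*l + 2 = (l - 1)*(l - 2)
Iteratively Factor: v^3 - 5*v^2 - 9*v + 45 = (v + 3)*(v^2 - 8*v + 15) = (v - 5)*(v + 3)*(v - 3)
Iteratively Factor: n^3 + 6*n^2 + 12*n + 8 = (n + 2)*(n^2 + 4*n + 4) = (n + 2)^2*(n + 2)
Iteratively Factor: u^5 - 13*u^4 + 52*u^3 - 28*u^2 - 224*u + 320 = (u - 4)*(u^4 - 9*u^3 + 16*u^2 + 36*u - 80) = (u - 4)*(u - 2)*(u^3 - 7*u^2 + 2*u + 40) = (u - 4)*(u - 2)*(u + 2)*(u^2 - 9*u + 20) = (u - 5)*(u - 4)*(u - 2)*(u + 2)*(u - 4)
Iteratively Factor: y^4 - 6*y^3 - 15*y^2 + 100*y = (y)*(y^3 - 6*y^2 - 15*y + 100) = y*(y - 5)*(y^2 - y - 20) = y*(y - 5)*(y + 4)*(y - 5)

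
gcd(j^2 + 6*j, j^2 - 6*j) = j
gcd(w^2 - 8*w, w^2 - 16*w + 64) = w - 8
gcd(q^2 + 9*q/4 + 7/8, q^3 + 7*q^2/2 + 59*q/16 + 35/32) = q^2 + 9*q/4 + 7/8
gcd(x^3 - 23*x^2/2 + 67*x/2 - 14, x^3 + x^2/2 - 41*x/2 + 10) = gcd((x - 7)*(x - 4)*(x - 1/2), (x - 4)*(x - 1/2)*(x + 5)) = x^2 - 9*x/2 + 2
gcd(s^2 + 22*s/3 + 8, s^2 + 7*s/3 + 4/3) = s + 4/3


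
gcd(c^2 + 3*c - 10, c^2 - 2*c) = c - 2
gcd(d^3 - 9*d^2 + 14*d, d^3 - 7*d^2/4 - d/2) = d^2 - 2*d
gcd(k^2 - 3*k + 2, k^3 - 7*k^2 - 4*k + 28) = k - 2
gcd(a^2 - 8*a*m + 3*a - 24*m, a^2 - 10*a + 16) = 1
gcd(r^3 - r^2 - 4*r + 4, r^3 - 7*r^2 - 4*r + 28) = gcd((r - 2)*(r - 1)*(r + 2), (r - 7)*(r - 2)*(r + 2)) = r^2 - 4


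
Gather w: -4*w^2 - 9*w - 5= -4*w^2 - 9*w - 5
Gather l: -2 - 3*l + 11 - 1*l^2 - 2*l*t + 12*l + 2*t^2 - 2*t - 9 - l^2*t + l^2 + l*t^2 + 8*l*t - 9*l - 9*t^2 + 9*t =-l^2*t + l*(t^2 + 6*t) - 7*t^2 + 7*t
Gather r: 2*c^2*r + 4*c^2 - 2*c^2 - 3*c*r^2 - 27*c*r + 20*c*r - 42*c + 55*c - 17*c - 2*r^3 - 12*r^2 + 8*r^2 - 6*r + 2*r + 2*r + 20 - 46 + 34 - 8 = 2*c^2 - 4*c - 2*r^3 + r^2*(-3*c - 4) + r*(2*c^2 - 7*c - 2)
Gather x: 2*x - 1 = 2*x - 1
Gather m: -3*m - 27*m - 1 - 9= -30*m - 10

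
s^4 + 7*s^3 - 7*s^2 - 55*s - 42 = (s - 3)*(s + 1)*(s + 2)*(s + 7)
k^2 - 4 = (k - 2)*(k + 2)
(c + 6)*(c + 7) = c^2 + 13*c + 42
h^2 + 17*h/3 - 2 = (h - 1/3)*(h + 6)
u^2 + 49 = (u - 7*I)*(u + 7*I)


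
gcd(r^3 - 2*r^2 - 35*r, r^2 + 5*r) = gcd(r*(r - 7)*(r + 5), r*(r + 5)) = r^2 + 5*r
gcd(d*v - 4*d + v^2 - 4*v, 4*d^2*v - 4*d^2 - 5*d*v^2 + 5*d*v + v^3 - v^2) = 1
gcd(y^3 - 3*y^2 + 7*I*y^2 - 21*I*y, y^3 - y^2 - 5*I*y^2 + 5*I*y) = y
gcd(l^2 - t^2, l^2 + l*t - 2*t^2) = -l + t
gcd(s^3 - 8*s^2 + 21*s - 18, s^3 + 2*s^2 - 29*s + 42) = s^2 - 5*s + 6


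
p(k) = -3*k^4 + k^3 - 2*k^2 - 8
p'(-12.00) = 21216.00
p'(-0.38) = 2.61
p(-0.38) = -8.41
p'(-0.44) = 3.36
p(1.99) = -55.09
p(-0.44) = -8.58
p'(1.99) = -90.65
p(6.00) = -3752.00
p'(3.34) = -427.01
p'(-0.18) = 0.89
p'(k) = -12*k^3 + 3*k^2 - 4*k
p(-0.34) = -8.31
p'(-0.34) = 2.18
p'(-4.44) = 1127.24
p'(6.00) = -2508.00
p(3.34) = -366.39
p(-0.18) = -8.07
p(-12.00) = -64232.00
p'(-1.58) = 61.14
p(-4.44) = -1300.83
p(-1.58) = -35.63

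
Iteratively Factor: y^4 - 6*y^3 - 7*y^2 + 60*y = (y)*(y^3 - 6*y^2 - 7*y + 60) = y*(y - 4)*(y^2 - 2*y - 15) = y*(y - 5)*(y - 4)*(y + 3)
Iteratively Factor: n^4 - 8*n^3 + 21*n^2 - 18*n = (n)*(n^3 - 8*n^2 + 21*n - 18) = n*(n - 3)*(n^2 - 5*n + 6) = n*(n - 3)*(n - 2)*(n - 3)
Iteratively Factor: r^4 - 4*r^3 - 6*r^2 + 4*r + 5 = (r + 1)*(r^3 - 5*r^2 - r + 5) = (r + 1)^2*(r^2 - 6*r + 5) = (r - 5)*(r + 1)^2*(r - 1)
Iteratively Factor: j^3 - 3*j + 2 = (j + 2)*(j^2 - 2*j + 1) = (j - 1)*(j + 2)*(j - 1)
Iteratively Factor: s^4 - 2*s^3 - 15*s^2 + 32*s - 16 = (s - 4)*(s^3 + 2*s^2 - 7*s + 4) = (s - 4)*(s + 4)*(s^2 - 2*s + 1) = (s - 4)*(s - 1)*(s + 4)*(s - 1)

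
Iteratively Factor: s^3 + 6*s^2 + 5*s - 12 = (s + 4)*(s^2 + 2*s - 3) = (s + 3)*(s + 4)*(s - 1)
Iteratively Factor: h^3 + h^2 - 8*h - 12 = (h + 2)*(h^2 - h - 6) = (h - 3)*(h + 2)*(h + 2)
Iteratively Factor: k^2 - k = (k - 1)*(k)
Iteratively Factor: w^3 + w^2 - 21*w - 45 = (w + 3)*(w^2 - 2*w - 15) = (w + 3)^2*(w - 5)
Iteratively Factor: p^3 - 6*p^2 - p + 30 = (p + 2)*(p^2 - 8*p + 15) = (p - 3)*(p + 2)*(p - 5)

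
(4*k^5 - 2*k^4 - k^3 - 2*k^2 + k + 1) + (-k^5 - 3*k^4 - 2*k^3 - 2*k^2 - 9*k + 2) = 3*k^5 - 5*k^4 - 3*k^3 - 4*k^2 - 8*k + 3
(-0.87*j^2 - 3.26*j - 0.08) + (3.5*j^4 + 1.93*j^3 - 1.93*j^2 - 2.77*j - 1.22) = 3.5*j^4 + 1.93*j^3 - 2.8*j^2 - 6.03*j - 1.3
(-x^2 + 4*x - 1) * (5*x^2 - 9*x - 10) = -5*x^4 + 29*x^3 - 31*x^2 - 31*x + 10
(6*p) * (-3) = -18*p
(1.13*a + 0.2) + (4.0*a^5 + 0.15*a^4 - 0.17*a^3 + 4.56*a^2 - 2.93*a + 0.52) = 4.0*a^5 + 0.15*a^4 - 0.17*a^3 + 4.56*a^2 - 1.8*a + 0.72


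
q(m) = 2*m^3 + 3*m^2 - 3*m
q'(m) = 6*m^2 + 6*m - 3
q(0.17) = -0.41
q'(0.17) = -1.81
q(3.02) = 73.39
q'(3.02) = 69.84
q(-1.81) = 3.40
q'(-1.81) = 5.80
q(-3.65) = -46.34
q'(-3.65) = 55.04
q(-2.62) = -7.52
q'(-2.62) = 22.47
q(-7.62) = -687.85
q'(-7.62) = 299.67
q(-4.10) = -75.11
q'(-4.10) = 73.26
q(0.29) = -0.57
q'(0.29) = -0.76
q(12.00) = 3852.00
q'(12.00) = 933.00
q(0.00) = 0.00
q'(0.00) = -3.00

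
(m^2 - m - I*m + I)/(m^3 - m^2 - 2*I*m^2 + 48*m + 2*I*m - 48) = (m - I)/(m^2 - 2*I*m + 48)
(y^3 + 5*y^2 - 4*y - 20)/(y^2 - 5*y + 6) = (y^2 + 7*y + 10)/(y - 3)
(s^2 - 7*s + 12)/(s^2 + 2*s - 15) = (s - 4)/(s + 5)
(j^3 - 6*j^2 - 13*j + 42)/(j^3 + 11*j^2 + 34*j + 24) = (j^3 - 6*j^2 - 13*j + 42)/(j^3 + 11*j^2 + 34*j + 24)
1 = 1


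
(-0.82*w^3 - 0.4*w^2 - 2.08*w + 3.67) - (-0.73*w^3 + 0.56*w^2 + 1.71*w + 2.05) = -0.09*w^3 - 0.96*w^2 - 3.79*w + 1.62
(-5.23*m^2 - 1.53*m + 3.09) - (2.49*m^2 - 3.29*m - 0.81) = -7.72*m^2 + 1.76*m + 3.9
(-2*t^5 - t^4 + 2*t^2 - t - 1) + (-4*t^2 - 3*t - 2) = -2*t^5 - t^4 - 2*t^2 - 4*t - 3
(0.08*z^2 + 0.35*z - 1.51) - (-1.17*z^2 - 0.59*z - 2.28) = 1.25*z^2 + 0.94*z + 0.77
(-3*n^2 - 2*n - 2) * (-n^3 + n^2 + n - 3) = 3*n^5 - n^4 - 3*n^3 + 5*n^2 + 4*n + 6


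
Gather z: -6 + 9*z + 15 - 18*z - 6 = 3 - 9*z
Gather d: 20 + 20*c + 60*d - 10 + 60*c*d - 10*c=10*c + d*(60*c + 60) + 10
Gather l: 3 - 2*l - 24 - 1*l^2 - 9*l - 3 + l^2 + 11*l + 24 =0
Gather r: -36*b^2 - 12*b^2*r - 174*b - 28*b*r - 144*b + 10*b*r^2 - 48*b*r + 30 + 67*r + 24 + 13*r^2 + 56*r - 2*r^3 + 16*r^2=-36*b^2 - 318*b - 2*r^3 + r^2*(10*b + 29) + r*(-12*b^2 - 76*b + 123) + 54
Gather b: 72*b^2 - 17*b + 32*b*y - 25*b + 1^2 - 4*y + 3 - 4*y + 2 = 72*b^2 + b*(32*y - 42) - 8*y + 6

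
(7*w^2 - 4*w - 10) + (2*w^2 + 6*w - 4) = 9*w^2 + 2*w - 14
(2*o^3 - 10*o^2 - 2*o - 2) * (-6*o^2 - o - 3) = -12*o^5 + 58*o^4 + 16*o^3 + 44*o^2 + 8*o + 6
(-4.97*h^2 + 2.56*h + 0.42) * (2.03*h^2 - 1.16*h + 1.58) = -10.0891*h^4 + 10.962*h^3 - 9.9696*h^2 + 3.5576*h + 0.6636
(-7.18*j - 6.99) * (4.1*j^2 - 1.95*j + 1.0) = -29.438*j^3 - 14.658*j^2 + 6.4505*j - 6.99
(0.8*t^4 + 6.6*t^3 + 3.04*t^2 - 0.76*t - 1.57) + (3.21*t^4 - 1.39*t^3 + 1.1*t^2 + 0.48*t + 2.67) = 4.01*t^4 + 5.21*t^3 + 4.14*t^2 - 0.28*t + 1.1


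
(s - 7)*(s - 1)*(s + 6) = s^3 - 2*s^2 - 41*s + 42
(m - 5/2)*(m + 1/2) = m^2 - 2*m - 5/4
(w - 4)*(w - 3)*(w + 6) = w^3 - w^2 - 30*w + 72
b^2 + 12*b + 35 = (b + 5)*(b + 7)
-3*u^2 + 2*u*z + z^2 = (-u + z)*(3*u + z)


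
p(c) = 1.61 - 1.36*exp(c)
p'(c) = -1.36*exp(c)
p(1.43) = -4.07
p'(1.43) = -5.68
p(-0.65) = 0.90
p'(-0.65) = -0.71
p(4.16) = -85.53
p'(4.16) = -87.14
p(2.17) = -10.30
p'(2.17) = -11.91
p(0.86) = -1.60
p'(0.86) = -3.21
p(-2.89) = 1.53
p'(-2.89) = -0.08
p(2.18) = -10.42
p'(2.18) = -12.03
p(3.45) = -41.23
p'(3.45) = -42.84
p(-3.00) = 1.54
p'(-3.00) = -0.07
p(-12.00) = 1.61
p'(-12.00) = 0.00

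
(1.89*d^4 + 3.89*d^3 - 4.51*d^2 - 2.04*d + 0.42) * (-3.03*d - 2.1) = -5.7267*d^5 - 15.7557*d^4 + 5.4963*d^3 + 15.6522*d^2 + 3.0114*d - 0.882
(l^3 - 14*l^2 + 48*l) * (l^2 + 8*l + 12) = l^5 - 6*l^4 - 52*l^3 + 216*l^2 + 576*l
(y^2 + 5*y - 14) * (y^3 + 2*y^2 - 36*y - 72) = y^5 + 7*y^4 - 40*y^3 - 280*y^2 + 144*y + 1008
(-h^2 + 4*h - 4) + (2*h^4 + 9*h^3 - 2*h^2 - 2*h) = 2*h^4 + 9*h^3 - 3*h^2 + 2*h - 4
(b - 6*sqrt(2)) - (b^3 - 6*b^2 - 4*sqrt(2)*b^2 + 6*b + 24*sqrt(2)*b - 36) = -b^3 + 4*sqrt(2)*b^2 + 6*b^2 - 24*sqrt(2)*b - 5*b - 6*sqrt(2) + 36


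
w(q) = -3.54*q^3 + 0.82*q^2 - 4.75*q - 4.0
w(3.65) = -182.55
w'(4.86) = -247.62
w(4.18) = -268.07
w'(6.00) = -377.23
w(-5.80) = 741.83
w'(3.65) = -140.25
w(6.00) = -767.62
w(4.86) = -414.08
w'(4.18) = -183.45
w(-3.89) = 235.26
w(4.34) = -298.55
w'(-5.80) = -371.52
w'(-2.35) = -67.25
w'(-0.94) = -15.68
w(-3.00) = 113.21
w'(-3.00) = -105.25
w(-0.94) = 4.13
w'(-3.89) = -171.83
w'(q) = -10.62*q^2 + 1.64*q - 4.75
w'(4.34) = -197.67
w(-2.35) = 57.63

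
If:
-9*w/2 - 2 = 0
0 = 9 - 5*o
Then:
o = 9/5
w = -4/9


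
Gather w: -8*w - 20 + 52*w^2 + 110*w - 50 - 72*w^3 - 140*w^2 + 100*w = -72*w^3 - 88*w^2 + 202*w - 70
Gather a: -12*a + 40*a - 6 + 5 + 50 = 28*a + 49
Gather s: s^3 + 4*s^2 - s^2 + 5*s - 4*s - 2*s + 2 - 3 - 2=s^3 + 3*s^2 - s - 3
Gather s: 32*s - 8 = 32*s - 8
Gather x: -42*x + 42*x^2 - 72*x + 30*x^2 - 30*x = 72*x^2 - 144*x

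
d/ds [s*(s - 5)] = 2*s - 5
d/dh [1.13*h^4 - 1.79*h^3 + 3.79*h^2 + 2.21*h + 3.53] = 4.52*h^3 - 5.37*h^2 + 7.58*h + 2.21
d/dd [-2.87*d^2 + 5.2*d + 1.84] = 5.2 - 5.74*d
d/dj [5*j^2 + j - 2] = 10*j + 1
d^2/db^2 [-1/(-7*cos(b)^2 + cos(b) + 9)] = (196*sin(b)^4 - 351*sin(b)^2 + 69*cos(b)/4 - 21*cos(3*b)/4 + 27)/(7*sin(b)^2 + cos(b) + 2)^3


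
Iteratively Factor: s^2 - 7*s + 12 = (s - 4)*(s - 3)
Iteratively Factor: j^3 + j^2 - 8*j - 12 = (j + 2)*(j^2 - j - 6) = (j + 2)^2*(j - 3)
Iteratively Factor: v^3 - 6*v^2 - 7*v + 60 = (v + 3)*(v^2 - 9*v + 20) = (v - 4)*(v + 3)*(v - 5)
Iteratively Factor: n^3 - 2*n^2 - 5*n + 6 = (n + 2)*(n^2 - 4*n + 3) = (n - 1)*(n + 2)*(n - 3)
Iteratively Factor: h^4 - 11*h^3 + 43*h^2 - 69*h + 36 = (h - 1)*(h^3 - 10*h^2 + 33*h - 36) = (h - 3)*(h - 1)*(h^2 - 7*h + 12) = (h - 4)*(h - 3)*(h - 1)*(h - 3)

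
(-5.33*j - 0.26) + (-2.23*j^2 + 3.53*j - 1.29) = -2.23*j^2 - 1.8*j - 1.55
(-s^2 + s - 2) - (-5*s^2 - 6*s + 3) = 4*s^2 + 7*s - 5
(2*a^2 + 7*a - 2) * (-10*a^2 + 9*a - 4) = -20*a^4 - 52*a^3 + 75*a^2 - 46*a + 8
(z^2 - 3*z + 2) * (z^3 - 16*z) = z^5 - 3*z^4 - 14*z^3 + 48*z^2 - 32*z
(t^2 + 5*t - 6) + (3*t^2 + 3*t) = 4*t^2 + 8*t - 6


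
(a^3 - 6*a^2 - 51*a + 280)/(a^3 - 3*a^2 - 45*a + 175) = (a - 8)/(a - 5)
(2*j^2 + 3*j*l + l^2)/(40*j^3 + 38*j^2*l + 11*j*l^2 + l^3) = (j + l)/(20*j^2 + 9*j*l + l^2)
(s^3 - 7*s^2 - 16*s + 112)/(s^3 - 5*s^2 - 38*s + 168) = (s + 4)/(s + 6)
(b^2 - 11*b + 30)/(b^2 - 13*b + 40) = (b - 6)/(b - 8)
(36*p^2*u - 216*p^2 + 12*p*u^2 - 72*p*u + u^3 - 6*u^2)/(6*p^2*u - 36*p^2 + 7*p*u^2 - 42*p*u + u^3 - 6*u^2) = (6*p + u)/(p + u)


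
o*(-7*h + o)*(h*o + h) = -7*h^2*o^2 - 7*h^2*o + h*o^3 + h*o^2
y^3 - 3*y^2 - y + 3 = (y - 3)*(y - 1)*(y + 1)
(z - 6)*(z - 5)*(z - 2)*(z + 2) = z^4 - 11*z^3 + 26*z^2 + 44*z - 120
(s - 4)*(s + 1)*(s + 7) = s^3 + 4*s^2 - 25*s - 28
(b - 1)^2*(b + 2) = b^3 - 3*b + 2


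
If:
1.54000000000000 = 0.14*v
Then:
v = 11.00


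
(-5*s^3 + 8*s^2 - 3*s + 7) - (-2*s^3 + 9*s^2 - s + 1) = -3*s^3 - s^2 - 2*s + 6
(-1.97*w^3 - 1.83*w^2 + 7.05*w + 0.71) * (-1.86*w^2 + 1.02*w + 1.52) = 3.6642*w^5 + 1.3944*w^4 - 17.974*w^3 + 3.0888*w^2 + 11.4402*w + 1.0792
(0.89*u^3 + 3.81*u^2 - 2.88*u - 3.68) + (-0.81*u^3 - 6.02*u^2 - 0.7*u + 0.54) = 0.08*u^3 - 2.21*u^2 - 3.58*u - 3.14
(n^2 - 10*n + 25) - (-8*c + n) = 8*c + n^2 - 11*n + 25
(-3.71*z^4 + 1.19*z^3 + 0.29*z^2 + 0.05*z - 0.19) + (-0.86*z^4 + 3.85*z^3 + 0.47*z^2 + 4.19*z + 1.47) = -4.57*z^4 + 5.04*z^3 + 0.76*z^2 + 4.24*z + 1.28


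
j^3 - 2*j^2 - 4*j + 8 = (j - 2)^2*(j + 2)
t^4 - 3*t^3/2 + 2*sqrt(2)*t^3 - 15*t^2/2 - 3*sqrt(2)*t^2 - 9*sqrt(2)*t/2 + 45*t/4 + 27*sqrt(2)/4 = (t - 3/2)*(t - 3*sqrt(2)/2)*(t + sqrt(2)/2)*(t + 3*sqrt(2))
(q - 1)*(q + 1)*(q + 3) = q^3 + 3*q^2 - q - 3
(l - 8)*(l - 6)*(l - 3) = l^3 - 17*l^2 + 90*l - 144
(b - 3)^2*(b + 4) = b^3 - 2*b^2 - 15*b + 36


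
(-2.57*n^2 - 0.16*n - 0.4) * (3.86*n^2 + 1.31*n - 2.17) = -9.9202*n^4 - 3.9843*n^3 + 3.8233*n^2 - 0.1768*n + 0.868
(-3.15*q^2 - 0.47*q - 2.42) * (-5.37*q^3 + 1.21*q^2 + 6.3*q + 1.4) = 16.9155*q^5 - 1.2876*q^4 - 7.4183*q^3 - 10.2992*q^2 - 15.904*q - 3.388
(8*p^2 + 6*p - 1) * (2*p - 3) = 16*p^3 - 12*p^2 - 20*p + 3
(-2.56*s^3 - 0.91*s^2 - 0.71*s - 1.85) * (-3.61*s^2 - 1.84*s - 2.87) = 9.2416*s^5 + 7.9955*s^4 + 11.5847*s^3 + 10.5966*s^2 + 5.4417*s + 5.3095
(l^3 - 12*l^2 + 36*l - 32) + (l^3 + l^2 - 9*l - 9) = 2*l^3 - 11*l^2 + 27*l - 41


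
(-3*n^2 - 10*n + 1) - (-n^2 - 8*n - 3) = -2*n^2 - 2*n + 4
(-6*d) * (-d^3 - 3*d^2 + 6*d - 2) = 6*d^4 + 18*d^3 - 36*d^2 + 12*d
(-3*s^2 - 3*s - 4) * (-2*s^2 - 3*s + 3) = 6*s^4 + 15*s^3 + 8*s^2 + 3*s - 12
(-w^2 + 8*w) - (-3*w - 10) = -w^2 + 11*w + 10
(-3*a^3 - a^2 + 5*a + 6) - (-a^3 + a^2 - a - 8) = -2*a^3 - 2*a^2 + 6*a + 14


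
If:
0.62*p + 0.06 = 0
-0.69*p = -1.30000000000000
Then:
No Solution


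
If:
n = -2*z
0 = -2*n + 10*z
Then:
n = 0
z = 0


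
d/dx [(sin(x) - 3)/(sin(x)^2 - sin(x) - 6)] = -cos(x)/(sin(x) + 2)^2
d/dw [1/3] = 0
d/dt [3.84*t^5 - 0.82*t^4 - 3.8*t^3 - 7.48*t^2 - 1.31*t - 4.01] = 19.2*t^4 - 3.28*t^3 - 11.4*t^2 - 14.96*t - 1.31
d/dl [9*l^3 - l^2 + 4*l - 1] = 27*l^2 - 2*l + 4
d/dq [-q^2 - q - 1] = -2*q - 1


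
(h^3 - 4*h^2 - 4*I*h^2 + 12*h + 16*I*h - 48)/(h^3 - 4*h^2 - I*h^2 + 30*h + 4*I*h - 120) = (h + 2*I)/(h + 5*I)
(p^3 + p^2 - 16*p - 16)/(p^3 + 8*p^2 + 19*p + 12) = (p - 4)/(p + 3)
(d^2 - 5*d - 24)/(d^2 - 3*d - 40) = (d + 3)/(d + 5)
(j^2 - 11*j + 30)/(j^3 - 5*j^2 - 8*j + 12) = (j - 5)/(j^2 + j - 2)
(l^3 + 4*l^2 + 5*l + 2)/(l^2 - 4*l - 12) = (l^2 + 2*l + 1)/(l - 6)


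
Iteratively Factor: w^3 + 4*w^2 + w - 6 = (w - 1)*(w^2 + 5*w + 6) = (w - 1)*(w + 2)*(w + 3)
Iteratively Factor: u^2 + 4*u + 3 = (u + 1)*(u + 3)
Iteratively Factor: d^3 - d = (d - 1)*(d^2 + d) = d*(d - 1)*(d + 1)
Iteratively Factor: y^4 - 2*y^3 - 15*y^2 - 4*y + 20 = (y + 2)*(y^3 - 4*y^2 - 7*y + 10) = (y - 5)*(y + 2)*(y^2 + y - 2) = (y - 5)*(y + 2)^2*(y - 1)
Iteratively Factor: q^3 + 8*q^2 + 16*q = (q + 4)*(q^2 + 4*q) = q*(q + 4)*(q + 4)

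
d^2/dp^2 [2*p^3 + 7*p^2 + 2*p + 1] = 12*p + 14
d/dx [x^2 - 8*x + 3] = 2*x - 8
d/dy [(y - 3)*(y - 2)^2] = (y - 2)*(3*y - 8)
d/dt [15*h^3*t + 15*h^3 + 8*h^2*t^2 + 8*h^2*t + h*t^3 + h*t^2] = h*(15*h^2 + 16*h*t + 8*h + 3*t^2 + 2*t)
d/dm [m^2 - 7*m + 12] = 2*m - 7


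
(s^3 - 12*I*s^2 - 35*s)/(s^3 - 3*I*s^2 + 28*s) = (s - 5*I)/(s + 4*I)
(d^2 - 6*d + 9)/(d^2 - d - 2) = (-d^2 + 6*d - 9)/(-d^2 + d + 2)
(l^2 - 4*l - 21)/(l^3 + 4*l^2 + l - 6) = (l - 7)/(l^2 + l - 2)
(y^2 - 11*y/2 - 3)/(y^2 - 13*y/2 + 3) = (2*y + 1)/(2*y - 1)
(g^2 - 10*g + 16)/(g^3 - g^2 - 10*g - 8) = (-g^2 + 10*g - 16)/(-g^3 + g^2 + 10*g + 8)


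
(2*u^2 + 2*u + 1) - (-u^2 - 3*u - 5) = 3*u^2 + 5*u + 6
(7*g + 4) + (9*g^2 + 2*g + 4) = 9*g^2 + 9*g + 8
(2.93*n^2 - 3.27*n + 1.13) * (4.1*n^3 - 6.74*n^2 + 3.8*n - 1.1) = 12.013*n^5 - 33.1552*n^4 + 37.8068*n^3 - 23.2652*n^2 + 7.891*n - 1.243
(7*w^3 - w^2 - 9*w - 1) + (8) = 7*w^3 - w^2 - 9*w + 7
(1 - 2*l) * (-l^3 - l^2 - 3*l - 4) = 2*l^4 + l^3 + 5*l^2 + 5*l - 4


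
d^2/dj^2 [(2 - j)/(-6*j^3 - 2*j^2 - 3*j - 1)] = 2*(108*j^5 - 396*j^4 - 206*j^3 - 168*j^2 - 6*j - 17)/(216*j^9 + 216*j^8 + 396*j^7 + 332*j^6 + 270*j^5 + 174*j^4 + 81*j^3 + 33*j^2 + 9*j + 1)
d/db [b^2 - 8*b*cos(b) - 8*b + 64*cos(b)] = 8*b*sin(b) + 2*b - 64*sin(b) - 8*cos(b) - 8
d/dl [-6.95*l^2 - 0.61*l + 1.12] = -13.9*l - 0.61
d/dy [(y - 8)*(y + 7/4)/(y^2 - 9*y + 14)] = (-11*y^2 + 224*y - 854)/(4*(y^4 - 18*y^3 + 109*y^2 - 252*y + 196))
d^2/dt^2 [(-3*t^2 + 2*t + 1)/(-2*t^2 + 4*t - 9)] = 2*(16*t^3 - 174*t^2 + 132*t + 173)/(8*t^6 - 48*t^5 + 204*t^4 - 496*t^3 + 918*t^2 - 972*t + 729)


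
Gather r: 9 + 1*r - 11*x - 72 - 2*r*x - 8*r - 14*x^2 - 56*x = r*(-2*x - 7) - 14*x^2 - 67*x - 63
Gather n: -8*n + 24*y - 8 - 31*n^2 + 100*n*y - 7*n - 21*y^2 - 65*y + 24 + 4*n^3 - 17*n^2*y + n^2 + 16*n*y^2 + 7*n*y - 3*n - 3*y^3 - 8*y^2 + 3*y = 4*n^3 + n^2*(-17*y - 30) + n*(16*y^2 + 107*y - 18) - 3*y^3 - 29*y^2 - 38*y + 16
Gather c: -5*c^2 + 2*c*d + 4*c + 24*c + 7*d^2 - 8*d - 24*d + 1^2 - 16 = -5*c^2 + c*(2*d + 28) + 7*d^2 - 32*d - 15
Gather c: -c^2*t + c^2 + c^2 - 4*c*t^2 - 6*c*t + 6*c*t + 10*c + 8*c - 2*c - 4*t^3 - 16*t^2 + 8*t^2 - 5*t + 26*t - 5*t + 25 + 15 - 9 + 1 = c^2*(2 - t) + c*(16 - 4*t^2) - 4*t^3 - 8*t^2 + 16*t + 32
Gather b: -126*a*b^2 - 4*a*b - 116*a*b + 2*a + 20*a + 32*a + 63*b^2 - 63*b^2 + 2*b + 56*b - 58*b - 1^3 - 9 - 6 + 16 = -126*a*b^2 - 120*a*b + 54*a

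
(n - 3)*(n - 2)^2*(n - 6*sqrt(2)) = n^4 - 6*sqrt(2)*n^3 - 7*n^3 + 16*n^2 + 42*sqrt(2)*n^2 - 96*sqrt(2)*n - 12*n + 72*sqrt(2)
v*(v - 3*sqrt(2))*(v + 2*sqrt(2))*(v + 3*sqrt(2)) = v^4 + 2*sqrt(2)*v^3 - 18*v^2 - 36*sqrt(2)*v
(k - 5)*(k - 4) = k^2 - 9*k + 20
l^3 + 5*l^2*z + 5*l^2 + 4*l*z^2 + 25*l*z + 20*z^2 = (l + 5)*(l + z)*(l + 4*z)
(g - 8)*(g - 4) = g^2 - 12*g + 32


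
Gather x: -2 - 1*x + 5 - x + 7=10 - 2*x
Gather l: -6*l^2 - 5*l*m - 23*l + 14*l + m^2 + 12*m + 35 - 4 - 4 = -6*l^2 + l*(-5*m - 9) + m^2 + 12*m + 27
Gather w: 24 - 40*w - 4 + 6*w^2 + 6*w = 6*w^2 - 34*w + 20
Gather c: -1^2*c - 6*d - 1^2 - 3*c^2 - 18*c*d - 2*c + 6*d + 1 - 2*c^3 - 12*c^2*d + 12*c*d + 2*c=-2*c^3 + c^2*(-12*d - 3) + c*(-6*d - 1)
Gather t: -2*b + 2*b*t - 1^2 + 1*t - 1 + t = -2*b + t*(2*b + 2) - 2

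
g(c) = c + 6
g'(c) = 1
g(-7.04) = -1.04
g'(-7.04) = 1.00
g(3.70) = 9.70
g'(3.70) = 1.00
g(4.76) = 10.76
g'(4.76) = 1.00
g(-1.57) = 4.43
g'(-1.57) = 1.00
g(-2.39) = 3.61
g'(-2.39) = 1.00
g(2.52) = 8.52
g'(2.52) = 1.00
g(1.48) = 7.48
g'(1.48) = 1.00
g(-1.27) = 4.73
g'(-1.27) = 1.00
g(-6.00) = 0.00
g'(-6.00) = 1.00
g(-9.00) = -3.00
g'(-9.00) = 1.00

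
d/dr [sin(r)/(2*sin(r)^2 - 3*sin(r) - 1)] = (cos(2*r) - 2)*cos(r)/(3*sin(r) + cos(2*r))^2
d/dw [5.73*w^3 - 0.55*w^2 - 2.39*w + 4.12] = 17.19*w^2 - 1.1*w - 2.39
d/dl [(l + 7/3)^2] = 2*l + 14/3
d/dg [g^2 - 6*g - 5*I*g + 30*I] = 2*g - 6 - 5*I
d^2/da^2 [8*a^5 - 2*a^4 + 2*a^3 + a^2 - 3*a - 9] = 160*a^3 - 24*a^2 + 12*a + 2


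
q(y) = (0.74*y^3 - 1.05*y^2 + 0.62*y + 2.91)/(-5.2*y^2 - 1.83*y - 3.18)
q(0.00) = -0.92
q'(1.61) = 0.05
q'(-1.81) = -0.33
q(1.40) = -0.24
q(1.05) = -0.30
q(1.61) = -0.22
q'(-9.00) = -0.14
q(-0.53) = -0.59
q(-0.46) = -0.68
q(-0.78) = -0.29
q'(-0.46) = -1.18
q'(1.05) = 0.27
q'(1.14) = 0.22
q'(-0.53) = -1.24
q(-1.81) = 0.36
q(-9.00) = 1.54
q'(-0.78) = -1.11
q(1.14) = -0.28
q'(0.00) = 0.33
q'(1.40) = 0.11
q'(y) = (10.4*y + 1.83)*(0.74*y^3 - 1.05*y^2 + 0.62*y + 2.91)/(-5.2*y^2 - 1.83*y - 3.18)^2 + (2.22*y^2 - 2.1*y + 0.62)/(-5.2*y^2 - 1.83*y - 3.18) = (-3.848*y^4 - 2.7084*y^3 - 1.9141*y^2 + 36.942*y + 3.3537)/(27.04*y^4 + 19.032*y^3 + 36.4209*y^2 + 11.6388*y + 10.1124)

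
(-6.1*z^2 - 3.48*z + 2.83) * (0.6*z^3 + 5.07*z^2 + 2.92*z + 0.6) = -3.66*z^5 - 33.015*z^4 - 33.7576*z^3 + 0.5265*z^2 + 6.1756*z + 1.698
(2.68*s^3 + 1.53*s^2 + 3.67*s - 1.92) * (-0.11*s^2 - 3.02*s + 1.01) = -0.2948*s^5 - 8.2619*s^4 - 2.3175*s^3 - 9.3269*s^2 + 9.5051*s - 1.9392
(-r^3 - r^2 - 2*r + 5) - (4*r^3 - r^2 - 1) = -5*r^3 - 2*r + 6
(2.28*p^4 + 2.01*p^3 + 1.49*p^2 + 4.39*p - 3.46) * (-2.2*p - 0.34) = -5.016*p^5 - 5.1972*p^4 - 3.9614*p^3 - 10.1646*p^2 + 6.1194*p + 1.1764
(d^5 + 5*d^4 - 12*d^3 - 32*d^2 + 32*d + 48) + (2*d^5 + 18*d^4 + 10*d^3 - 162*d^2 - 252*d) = 3*d^5 + 23*d^4 - 2*d^3 - 194*d^2 - 220*d + 48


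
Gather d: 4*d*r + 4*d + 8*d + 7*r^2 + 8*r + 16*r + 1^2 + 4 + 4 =d*(4*r + 12) + 7*r^2 + 24*r + 9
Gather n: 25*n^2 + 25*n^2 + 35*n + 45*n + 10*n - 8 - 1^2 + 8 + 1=50*n^2 + 90*n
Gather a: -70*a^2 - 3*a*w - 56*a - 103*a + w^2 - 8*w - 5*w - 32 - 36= -70*a^2 + a*(-3*w - 159) + w^2 - 13*w - 68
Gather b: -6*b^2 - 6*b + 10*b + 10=-6*b^2 + 4*b + 10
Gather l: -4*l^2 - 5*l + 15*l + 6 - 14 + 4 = -4*l^2 + 10*l - 4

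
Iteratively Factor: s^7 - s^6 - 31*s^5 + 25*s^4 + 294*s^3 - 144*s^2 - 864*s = (s - 4)*(s^6 + 3*s^5 - 19*s^4 - 51*s^3 + 90*s^2 + 216*s) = (s - 4)*(s - 3)*(s^5 + 6*s^4 - s^3 - 54*s^2 - 72*s) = (s - 4)*(s - 3)^2*(s^4 + 9*s^3 + 26*s^2 + 24*s) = (s - 4)*(s - 3)^2*(s + 3)*(s^3 + 6*s^2 + 8*s) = (s - 4)*(s - 3)^2*(s + 2)*(s + 3)*(s^2 + 4*s) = (s - 4)*(s - 3)^2*(s + 2)*(s + 3)*(s + 4)*(s)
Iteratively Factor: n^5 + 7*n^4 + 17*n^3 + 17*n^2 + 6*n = (n)*(n^4 + 7*n^3 + 17*n^2 + 17*n + 6) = n*(n + 1)*(n^3 + 6*n^2 + 11*n + 6) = n*(n + 1)*(n + 3)*(n^2 + 3*n + 2) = n*(n + 1)*(n + 2)*(n + 3)*(n + 1)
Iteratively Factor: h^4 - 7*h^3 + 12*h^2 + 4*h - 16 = (h - 2)*(h^3 - 5*h^2 + 2*h + 8) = (h - 2)^2*(h^2 - 3*h - 4) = (h - 4)*(h - 2)^2*(h + 1)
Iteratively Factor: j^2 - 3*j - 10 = (j - 5)*(j + 2)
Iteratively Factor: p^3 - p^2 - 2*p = (p + 1)*(p^2 - 2*p) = (p - 2)*(p + 1)*(p)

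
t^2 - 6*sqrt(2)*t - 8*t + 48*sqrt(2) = (t - 8)*(t - 6*sqrt(2))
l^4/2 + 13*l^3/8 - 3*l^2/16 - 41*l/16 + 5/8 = (l/2 + 1)*(l - 1)*(l - 1/4)*(l + 5/2)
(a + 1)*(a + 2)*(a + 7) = a^3 + 10*a^2 + 23*a + 14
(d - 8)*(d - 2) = d^2 - 10*d + 16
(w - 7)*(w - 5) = w^2 - 12*w + 35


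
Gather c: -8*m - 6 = -8*m - 6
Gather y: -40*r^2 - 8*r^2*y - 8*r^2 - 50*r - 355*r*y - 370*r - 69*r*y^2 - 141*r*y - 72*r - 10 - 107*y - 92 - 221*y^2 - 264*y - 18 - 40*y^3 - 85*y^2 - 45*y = -48*r^2 - 492*r - 40*y^3 + y^2*(-69*r - 306) + y*(-8*r^2 - 496*r - 416) - 120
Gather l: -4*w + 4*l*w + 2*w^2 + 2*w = 4*l*w + 2*w^2 - 2*w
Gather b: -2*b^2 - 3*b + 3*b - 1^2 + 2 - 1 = -2*b^2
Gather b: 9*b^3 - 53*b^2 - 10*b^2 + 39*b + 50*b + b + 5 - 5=9*b^3 - 63*b^2 + 90*b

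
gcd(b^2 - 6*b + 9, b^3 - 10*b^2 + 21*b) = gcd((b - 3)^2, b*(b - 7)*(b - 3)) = b - 3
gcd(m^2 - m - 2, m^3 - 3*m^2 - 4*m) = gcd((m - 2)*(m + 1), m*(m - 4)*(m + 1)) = m + 1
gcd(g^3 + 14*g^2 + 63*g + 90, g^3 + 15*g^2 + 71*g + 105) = g^2 + 8*g + 15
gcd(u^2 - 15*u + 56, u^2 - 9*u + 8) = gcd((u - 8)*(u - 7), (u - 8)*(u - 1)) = u - 8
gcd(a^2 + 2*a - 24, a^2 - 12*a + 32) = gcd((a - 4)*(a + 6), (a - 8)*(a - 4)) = a - 4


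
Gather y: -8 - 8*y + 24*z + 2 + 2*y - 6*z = -6*y + 18*z - 6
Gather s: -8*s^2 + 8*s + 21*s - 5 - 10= -8*s^2 + 29*s - 15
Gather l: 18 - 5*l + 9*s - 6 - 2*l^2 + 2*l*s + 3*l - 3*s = -2*l^2 + l*(2*s - 2) + 6*s + 12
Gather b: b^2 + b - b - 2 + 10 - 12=b^2 - 4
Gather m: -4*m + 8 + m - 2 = 6 - 3*m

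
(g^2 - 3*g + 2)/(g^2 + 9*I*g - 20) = (g^2 - 3*g + 2)/(g^2 + 9*I*g - 20)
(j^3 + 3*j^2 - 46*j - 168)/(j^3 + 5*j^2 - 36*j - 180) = (j^2 - 3*j - 28)/(j^2 - j - 30)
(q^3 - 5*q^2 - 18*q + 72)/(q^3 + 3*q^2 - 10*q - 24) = (q - 6)/(q + 2)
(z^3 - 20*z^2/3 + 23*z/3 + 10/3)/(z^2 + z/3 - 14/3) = (3*z^2 - 14*z - 5)/(3*z + 7)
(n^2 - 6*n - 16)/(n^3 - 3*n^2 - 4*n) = (-n^2 + 6*n + 16)/(n*(-n^2 + 3*n + 4))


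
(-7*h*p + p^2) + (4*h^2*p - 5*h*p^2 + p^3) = 4*h^2*p - 5*h*p^2 - 7*h*p + p^3 + p^2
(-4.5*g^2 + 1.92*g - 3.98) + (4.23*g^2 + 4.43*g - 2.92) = -0.27*g^2 + 6.35*g - 6.9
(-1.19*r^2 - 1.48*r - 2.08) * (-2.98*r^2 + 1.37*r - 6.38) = 3.5462*r^4 + 2.7801*r^3 + 11.763*r^2 + 6.5928*r + 13.2704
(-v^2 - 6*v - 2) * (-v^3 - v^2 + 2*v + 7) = v^5 + 7*v^4 + 6*v^3 - 17*v^2 - 46*v - 14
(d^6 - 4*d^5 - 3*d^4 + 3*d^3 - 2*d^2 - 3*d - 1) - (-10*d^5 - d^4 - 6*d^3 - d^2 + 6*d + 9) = d^6 + 6*d^5 - 2*d^4 + 9*d^3 - d^2 - 9*d - 10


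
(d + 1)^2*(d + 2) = d^3 + 4*d^2 + 5*d + 2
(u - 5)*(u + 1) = u^2 - 4*u - 5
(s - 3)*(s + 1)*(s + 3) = s^3 + s^2 - 9*s - 9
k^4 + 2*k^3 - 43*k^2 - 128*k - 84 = (k - 7)*(k + 1)*(k + 2)*(k + 6)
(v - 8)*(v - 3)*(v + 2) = v^3 - 9*v^2 + 2*v + 48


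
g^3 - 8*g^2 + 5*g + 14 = (g - 7)*(g - 2)*(g + 1)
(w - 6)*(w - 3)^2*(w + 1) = w^4 - 11*w^3 + 33*w^2 - 9*w - 54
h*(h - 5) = h^2 - 5*h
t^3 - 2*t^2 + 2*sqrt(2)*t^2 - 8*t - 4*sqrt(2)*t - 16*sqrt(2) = (t - 4)*(t + 2)*(t + 2*sqrt(2))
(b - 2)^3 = b^3 - 6*b^2 + 12*b - 8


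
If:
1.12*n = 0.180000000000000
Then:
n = 0.16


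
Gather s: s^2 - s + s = s^2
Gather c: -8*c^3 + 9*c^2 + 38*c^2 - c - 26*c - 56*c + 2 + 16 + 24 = -8*c^3 + 47*c^2 - 83*c + 42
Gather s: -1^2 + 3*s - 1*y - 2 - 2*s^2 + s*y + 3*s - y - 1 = -2*s^2 + s*(y + 6) - 2*y - 4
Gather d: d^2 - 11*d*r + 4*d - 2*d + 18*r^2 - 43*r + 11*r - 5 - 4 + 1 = d^2 + d*(2 - 11*r) + 18*r^2 - 32*r - 8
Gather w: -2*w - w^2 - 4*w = -w^2 - 6*w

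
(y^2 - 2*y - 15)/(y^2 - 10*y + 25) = (y + 3)/(y - 5)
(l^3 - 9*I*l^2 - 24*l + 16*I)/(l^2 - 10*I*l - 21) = (-l^3 + 9*I*l^2 + 24*l - 16*I)/(-l^2 + 10*I*l + 21)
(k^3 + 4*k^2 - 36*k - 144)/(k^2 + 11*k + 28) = (k^2 - 36)/(k + 7)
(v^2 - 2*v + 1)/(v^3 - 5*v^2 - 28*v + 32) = (v - 1)/(v^2 - 4*v - 32)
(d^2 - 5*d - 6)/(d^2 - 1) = (d - 6)/(d - 1)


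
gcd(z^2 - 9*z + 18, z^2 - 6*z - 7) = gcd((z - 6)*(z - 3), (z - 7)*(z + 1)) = 1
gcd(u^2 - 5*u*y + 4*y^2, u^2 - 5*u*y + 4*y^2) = u^2 - 5*u*y + 4*y^2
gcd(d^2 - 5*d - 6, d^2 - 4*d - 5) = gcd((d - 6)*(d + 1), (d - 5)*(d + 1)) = d + 1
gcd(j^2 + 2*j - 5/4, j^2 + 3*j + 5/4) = j + 5/2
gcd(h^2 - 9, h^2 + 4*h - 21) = h - 3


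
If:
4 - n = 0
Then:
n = 4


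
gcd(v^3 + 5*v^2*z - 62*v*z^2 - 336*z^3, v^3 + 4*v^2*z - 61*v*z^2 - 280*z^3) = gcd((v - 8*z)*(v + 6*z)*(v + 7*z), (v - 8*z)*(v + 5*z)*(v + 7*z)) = -v^2 + v*z + 56*z^2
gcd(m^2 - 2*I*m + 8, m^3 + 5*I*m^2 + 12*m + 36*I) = m + 2*I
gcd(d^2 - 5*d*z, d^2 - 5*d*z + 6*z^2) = 1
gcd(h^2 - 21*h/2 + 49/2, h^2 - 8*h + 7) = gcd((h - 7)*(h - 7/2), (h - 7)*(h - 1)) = h - 7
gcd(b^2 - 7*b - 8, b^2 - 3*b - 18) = 1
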